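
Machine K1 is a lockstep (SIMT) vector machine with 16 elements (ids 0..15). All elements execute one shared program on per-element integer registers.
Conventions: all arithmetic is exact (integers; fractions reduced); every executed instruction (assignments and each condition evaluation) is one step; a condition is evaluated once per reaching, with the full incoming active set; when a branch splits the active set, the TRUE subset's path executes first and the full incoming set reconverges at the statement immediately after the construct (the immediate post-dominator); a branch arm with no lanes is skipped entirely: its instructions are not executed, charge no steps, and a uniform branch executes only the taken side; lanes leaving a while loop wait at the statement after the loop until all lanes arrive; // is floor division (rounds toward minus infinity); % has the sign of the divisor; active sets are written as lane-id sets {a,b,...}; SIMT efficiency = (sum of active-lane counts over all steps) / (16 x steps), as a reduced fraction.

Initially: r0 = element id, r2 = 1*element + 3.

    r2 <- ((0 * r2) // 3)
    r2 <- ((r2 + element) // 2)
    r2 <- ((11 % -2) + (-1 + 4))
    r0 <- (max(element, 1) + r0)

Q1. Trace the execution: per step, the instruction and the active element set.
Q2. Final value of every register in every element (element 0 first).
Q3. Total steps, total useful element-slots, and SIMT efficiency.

step 0: r2 <- ((0 * r2) // 3)        {0,1,2,3,4,5,6,7,8,9,10,11,12,13,14,15}
step 1: r2 <- ((r2 + element) // 2)  {0,1,2,3,4,5,6,7,8,9,10,11,12,13,14,15}
step 2: r2 <- ((11 % -2) + (-1 + 4)) {0,1,2,3,4,5,6,7,8,9,10,11,12,13,14,15}
step 3: r0 <- (max(element, 1) + r0) {0,1,2,3,4,5,6,7,8,9,10,11,12,13,14,15}

Answer: 4 steps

r0: 1,2,4,6,8,10,12,14,16,18,20,22,24,26,28,30
r2: 2,2,2,2,2,2,2,2,2,2,2,2,2,2,2,2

steps = 4; useful = 64; efficiency = 64/64 = 1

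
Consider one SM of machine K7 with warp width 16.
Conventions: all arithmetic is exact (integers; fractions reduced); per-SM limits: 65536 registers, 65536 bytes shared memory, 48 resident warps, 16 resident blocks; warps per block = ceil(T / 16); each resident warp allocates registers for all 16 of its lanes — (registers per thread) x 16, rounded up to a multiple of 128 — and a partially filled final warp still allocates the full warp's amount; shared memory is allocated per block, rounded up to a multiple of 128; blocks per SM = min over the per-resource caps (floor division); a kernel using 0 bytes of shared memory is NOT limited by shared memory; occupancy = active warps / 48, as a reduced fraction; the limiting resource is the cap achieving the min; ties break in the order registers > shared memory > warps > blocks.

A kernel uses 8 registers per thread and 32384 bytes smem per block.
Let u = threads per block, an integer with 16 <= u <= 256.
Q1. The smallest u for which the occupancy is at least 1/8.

Answer: u = 33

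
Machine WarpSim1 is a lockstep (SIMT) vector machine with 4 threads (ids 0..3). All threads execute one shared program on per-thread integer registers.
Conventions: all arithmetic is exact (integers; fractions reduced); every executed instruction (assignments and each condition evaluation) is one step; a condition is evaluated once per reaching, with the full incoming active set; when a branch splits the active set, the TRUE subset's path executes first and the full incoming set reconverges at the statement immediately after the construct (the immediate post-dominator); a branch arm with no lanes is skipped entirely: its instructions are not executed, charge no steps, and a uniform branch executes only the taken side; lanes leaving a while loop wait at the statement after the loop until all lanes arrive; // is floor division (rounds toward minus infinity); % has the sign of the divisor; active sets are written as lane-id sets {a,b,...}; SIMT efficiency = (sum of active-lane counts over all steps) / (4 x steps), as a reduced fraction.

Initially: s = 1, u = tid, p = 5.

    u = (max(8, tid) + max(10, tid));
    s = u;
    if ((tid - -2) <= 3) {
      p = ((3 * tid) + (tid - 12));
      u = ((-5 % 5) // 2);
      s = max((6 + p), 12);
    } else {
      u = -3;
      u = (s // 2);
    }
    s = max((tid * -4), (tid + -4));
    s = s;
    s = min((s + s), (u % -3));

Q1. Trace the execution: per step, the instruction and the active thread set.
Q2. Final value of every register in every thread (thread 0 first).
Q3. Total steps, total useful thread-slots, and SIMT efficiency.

step 0: u <- (max(8, tid) + max(10, tid)) {0,1,2,3}
step 1: s <- u                       {0,1,2,3}
step 2: eval ((tid - -2) <= 3)       {0,1,2,3}
step 3: p <- ((3 * tid) + (tid - 12)) {0,1}
step 4: u <- ((-5 % 5) // 2)         {0,1}
step 5: s <- max((6 + p), 12)        {0,1}
step 6: u <- -3                      {2,3}
step 7: u <- (s // 2)                {2,3}
step 8: s <- max((tid * -4), (tid + -4)) {0,1,2,3}
step 9: s <- s                       {0,1,2,3}
step 10: s <- min((s + s), (u % -3))  {0,1,2,3}

Answer: 11 steps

s: 0,-6,-4,-2
u: 0,0,9,9
p: -12,-8,5,5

steps = 11; useful = 34; efficiency = 34/44 = 17/22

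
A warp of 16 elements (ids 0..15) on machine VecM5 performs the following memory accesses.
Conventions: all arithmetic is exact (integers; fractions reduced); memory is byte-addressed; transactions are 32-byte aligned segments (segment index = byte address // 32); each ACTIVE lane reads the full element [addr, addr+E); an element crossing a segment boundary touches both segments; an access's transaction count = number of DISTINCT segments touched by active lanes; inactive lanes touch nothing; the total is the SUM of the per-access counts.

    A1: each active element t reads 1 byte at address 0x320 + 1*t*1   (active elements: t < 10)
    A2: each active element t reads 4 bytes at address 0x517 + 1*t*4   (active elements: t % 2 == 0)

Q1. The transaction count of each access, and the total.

A1: 1 transaction
A2: 3 transactions

Answer: 1,3; total 4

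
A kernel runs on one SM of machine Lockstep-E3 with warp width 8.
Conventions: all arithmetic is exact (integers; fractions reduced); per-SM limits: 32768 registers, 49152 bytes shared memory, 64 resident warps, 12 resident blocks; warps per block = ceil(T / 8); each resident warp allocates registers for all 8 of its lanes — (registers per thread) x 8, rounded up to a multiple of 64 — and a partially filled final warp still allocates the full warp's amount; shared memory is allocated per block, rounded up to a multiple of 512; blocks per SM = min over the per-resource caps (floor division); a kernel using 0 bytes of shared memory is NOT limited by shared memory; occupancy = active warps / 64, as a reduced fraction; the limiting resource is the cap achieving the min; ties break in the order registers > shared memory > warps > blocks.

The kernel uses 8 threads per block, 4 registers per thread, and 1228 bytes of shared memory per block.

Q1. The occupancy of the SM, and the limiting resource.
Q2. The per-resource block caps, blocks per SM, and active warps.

Answer: occupancy 3/16, limited by blocks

registers: 512 blocks
shared memory: 32 blocks
warps: 64 blocks
blocks: 12 blocks

Answer: 12 blocks, 12 active warps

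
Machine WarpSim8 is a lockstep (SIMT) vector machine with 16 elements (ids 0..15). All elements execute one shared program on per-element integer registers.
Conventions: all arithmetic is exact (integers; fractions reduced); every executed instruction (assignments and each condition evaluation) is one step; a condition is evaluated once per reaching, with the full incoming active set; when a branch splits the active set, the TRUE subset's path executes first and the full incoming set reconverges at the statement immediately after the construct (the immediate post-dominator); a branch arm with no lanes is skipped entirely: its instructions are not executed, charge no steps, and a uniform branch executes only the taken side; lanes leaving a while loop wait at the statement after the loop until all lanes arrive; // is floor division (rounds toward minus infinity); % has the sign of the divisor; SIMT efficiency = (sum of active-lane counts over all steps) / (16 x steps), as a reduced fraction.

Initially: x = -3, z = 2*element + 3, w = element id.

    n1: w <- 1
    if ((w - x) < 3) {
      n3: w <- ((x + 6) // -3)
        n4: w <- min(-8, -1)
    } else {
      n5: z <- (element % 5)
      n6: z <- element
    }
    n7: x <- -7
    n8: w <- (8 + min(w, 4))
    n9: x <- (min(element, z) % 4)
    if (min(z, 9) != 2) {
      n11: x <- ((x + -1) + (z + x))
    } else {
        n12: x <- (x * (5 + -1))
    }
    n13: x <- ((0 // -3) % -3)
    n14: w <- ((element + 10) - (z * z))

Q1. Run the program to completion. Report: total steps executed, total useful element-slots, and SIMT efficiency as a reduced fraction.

Answer: 12 steps, 176 useful, 11/12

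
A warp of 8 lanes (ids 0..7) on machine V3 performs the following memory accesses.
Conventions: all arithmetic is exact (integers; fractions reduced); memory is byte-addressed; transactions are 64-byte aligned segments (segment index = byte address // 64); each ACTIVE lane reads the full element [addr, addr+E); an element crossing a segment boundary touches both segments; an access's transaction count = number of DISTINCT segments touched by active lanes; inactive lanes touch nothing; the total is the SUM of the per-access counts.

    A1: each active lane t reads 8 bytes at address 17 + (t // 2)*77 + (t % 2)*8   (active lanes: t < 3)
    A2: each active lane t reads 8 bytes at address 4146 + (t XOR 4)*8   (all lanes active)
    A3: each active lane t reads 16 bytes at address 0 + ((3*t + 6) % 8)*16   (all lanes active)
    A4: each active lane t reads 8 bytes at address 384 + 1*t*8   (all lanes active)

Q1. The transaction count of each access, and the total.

A1: 2 transactions
A2: 2 transactions
A3: 2 transactions
A4: 1 transaction

Answer: 2,2,2,1; total 7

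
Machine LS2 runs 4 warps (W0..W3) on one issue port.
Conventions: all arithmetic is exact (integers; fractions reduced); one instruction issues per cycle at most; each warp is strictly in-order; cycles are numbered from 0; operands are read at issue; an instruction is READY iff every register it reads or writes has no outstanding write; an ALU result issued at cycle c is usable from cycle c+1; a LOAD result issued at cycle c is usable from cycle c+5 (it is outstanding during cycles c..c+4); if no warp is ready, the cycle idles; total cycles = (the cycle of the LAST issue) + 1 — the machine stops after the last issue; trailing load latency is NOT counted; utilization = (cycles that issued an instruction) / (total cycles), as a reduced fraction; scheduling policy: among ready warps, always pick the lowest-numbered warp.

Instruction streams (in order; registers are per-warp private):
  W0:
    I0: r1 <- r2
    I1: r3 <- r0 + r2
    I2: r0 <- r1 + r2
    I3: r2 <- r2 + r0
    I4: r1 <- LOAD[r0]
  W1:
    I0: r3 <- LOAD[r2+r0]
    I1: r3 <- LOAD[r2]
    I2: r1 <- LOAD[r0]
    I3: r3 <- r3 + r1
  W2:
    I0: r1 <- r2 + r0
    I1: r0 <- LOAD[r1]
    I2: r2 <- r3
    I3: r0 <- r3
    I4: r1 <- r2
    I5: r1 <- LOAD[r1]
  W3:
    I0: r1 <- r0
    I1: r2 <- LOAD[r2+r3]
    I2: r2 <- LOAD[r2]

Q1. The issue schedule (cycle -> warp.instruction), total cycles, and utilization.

cycle 0: W0.I0
cycle 1: W0.I1
cycle 2: W0.I2
cycle 3: W0.I3
cycle 4: W0.I4
cycle 5: W1.I0
cycle 6: W2.I0
cycle 7: W2.I1
cycle 8: W2.I2
cycle 9: W3.I0
cycle 10: W1.I1
cycle 11: W1.I2
cycle 12: W2.I3
cycle 13: W2.I4
cycle 14: W2.I5
cycle 15: W3.I1
cycle 16: W1.I3
cycle 17: idle
cycle 18: idle
cycle 19: idle
cycle 20: W3.I2

Answer: 21 cycles, utilization 6/7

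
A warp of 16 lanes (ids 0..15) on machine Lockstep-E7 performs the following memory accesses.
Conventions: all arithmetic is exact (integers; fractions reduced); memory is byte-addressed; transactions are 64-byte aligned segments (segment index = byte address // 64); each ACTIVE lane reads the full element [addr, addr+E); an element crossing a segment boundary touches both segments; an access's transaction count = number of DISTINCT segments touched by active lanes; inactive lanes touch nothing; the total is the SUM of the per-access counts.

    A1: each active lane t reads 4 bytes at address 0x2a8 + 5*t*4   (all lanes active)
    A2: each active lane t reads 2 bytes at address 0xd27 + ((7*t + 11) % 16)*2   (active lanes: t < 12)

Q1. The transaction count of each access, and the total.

A1: 6 transactions
A2: 2 transactions

Answer: 6,2; total 8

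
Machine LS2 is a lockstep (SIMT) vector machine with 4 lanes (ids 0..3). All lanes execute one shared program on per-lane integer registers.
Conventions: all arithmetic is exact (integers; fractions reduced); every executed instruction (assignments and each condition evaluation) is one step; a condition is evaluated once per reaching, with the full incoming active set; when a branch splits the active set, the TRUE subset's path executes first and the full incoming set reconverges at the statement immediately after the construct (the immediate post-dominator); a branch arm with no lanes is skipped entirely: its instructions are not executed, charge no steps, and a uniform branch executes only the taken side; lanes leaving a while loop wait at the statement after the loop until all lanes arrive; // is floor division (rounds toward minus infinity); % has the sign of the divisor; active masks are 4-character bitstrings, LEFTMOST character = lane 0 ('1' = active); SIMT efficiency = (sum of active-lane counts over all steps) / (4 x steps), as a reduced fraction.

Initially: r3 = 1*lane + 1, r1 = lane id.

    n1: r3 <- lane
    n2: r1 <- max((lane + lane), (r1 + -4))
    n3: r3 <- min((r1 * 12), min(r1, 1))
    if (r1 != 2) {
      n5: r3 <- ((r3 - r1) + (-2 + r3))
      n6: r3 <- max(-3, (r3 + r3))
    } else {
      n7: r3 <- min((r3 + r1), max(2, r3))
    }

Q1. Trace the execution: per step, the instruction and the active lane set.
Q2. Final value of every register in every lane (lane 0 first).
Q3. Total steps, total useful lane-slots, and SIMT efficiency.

step 0: r3 <- lane                   1111
step 1: r1 <- max((lane + lane), (r1 + -4)) 1111
step 2: r3 <- min((r1 * 12), min(r1, 1)) 1111
step 3: eval (r1 != 2)               1111
step 4: r3 <- ((r3 - r1) + (-2 + r3)) 1011
step 5: r3 <- max(-3, (r3 + r3))     1011
step 6: r3 <- min((r3 + r1), max(2, r3)) 0100

Answer: 7 steps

r3: -3,2,-3,-3
r1: 0,2,4,6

steps = 7; useful = 23; efficiency = 23/28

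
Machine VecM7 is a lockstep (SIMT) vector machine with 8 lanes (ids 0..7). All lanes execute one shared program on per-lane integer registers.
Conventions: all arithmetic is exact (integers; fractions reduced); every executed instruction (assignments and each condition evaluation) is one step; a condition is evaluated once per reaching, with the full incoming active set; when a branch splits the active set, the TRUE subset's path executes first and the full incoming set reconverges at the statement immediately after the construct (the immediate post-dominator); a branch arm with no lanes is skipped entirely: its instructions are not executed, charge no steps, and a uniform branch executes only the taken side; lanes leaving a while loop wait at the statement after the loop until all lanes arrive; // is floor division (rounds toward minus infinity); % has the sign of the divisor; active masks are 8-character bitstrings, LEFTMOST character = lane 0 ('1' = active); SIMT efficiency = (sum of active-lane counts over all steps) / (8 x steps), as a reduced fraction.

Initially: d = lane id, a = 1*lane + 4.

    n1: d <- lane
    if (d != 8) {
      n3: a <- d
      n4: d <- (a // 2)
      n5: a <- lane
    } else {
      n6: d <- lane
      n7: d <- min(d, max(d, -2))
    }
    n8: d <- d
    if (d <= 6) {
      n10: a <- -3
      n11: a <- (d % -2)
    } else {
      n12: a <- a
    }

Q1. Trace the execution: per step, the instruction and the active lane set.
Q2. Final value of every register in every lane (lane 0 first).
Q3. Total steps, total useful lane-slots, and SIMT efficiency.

step 0: d <- lane                    11111111
step 1: eval (d != 8)                11111111
step 2: a <- d                       11111111
step 3: d <- (a // 2)                11111111
step 4: a <- lane                    11111111
step 5: d <- d                       11111111
step 6: eval (d <= 6)                11111111
step 7: a <- -3                      11111111
step 8: a <- (d % -2)                11111111

Answer: 9 steps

d: 0,0,1,1,2,2,3,3
a: 0,0,-1,-1,0,0,-1,-1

steps = 9; useful = 72; efficiency = 72/72 = 1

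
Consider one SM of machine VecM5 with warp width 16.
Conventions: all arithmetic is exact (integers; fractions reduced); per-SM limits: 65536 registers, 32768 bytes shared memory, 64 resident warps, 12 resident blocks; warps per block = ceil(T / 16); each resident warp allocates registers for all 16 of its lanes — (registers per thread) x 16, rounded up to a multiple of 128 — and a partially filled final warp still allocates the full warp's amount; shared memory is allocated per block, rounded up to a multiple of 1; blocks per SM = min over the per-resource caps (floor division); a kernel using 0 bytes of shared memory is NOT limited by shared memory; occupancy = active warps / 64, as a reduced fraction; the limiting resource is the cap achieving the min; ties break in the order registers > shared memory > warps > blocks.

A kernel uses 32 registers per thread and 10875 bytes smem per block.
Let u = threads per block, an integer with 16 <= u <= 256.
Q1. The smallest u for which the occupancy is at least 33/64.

Answer: u = 161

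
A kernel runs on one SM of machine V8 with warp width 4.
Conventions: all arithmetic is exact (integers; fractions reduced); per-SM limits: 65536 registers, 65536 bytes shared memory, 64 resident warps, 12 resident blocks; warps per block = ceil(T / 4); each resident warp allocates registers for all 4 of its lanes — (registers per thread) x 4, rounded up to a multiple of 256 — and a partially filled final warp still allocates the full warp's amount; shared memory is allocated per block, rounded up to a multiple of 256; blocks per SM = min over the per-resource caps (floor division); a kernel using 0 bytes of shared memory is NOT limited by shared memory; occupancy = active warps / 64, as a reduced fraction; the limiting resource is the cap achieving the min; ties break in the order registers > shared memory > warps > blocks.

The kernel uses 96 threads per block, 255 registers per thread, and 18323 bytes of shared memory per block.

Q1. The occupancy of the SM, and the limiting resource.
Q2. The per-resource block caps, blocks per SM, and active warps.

Answer: occupancy 3/4, limited by registers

registers: 2 blocks
shared memory: 3 blocks
warps: 2 blocks
blocks: 12 blocks

Answer: 2 blocks, 48 active warps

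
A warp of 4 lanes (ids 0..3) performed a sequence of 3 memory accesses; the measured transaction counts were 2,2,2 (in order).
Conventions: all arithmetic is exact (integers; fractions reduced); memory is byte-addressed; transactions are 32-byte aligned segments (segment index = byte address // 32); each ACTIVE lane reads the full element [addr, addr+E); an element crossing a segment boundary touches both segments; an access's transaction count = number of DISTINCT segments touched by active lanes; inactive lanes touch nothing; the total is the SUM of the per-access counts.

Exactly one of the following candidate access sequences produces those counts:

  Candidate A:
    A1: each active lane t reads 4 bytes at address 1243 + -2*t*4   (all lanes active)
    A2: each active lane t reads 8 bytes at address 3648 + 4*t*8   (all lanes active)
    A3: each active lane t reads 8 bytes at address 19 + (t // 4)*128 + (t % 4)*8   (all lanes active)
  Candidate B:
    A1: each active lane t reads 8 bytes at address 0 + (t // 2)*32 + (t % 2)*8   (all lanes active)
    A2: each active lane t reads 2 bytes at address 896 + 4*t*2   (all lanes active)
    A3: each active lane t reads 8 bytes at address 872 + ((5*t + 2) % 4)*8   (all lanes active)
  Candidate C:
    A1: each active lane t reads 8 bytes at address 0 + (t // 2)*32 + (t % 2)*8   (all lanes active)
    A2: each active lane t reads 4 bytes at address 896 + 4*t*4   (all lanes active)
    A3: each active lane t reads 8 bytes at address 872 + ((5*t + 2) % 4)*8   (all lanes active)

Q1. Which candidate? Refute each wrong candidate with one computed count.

A: A1 gives 1 transaction, not 2
B: A2 gives 1 transaction, not 2
C: all counts match (2,2,2)

Answer: C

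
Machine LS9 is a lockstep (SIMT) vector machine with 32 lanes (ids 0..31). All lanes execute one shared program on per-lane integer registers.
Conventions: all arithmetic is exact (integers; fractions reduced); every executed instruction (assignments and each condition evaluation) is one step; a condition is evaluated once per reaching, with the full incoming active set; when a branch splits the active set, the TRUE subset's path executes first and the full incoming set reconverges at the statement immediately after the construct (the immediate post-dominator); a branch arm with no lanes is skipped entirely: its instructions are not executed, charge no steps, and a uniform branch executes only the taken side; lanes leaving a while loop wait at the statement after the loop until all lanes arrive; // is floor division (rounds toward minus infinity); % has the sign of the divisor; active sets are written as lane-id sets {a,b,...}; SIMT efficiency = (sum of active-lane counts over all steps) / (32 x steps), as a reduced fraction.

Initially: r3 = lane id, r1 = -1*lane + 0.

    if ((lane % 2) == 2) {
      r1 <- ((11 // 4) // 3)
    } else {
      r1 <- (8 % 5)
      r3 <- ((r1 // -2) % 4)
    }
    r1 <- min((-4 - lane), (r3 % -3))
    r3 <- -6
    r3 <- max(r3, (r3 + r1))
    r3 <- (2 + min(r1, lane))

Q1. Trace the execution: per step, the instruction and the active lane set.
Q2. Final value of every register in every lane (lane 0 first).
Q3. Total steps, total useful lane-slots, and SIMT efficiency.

step 0: eval ((lane % 2) == 2)       {0,1,2,3,4,5,6,7,8,9,10,11,12,13,14,15,16,17,18,19,20,21,22,23,24,25,26,27,28,29,30,31}
step 1: r1 <- (8 % 5)                {0,1,2,3,4,5,6,7,8,9,10,11,12,13,14,15,16,17,18,19,20,21,22,23,24,25,26,27,28,29,30,31}
step 2: r3 <- ((r1 // -2) % 4)       {0,1,2,3,4,5,6,7,8,9,10,11,12,13,14,15,16,17,18,19,20,21,22,23,24,25,26,27,28,29,30,31}
step 3: r1 <- min((-4 - lane), (r3 % -3)) {0,1,2,3,4,5,6,7,8,9,10,11,12,13,14,15,16,17,18,19,20,21,22,23,24,25,26,27,28,29,30,31}
step 4: r3 <- -6                     {0,1,2,3,4,5,6,7,8,9,10,11,12,13,14,15,16,17,18,19,20,21,22,23,24,25,26,27,28,29,30,31}
step 5: r3 <- max(r3, (r3 + r1))     {0,1,2,3,4,5,6,7,8,9,10,11,12,13,14,15,16,17,18,19,20,21,22,23,24,25,26,27,28,29,30,31}
step 6: r3 <- (2 + min(r1, lane))    {0,1,2,3,4,5,6,7,8,9,10,11,12,13,14,15,16,17,18,19,20,21,22,23,24,25,26,27,28,29,30,31}

Answer: 7 steps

r3: -2,-3,-4,-5,-6,-7,-8,-9,-10,-11,-12,-13,-14,-15,-16,-17,-18,-19,-20,-21,-22,-23,-24,-25,-26,-27,-28,-29,-30,-31,-32,-33
r1: -4,-5,-6,-7,-8,-9,-10,-11,-12,-13,-14,-15,-16,-17,-18,-19,-20,-21,-22,-23,-24,-25,-26,-27,-28,-29,-30,-31,-32,-33,-34,-35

steps = 7; useful = 224; efficiency = 224/224 = 1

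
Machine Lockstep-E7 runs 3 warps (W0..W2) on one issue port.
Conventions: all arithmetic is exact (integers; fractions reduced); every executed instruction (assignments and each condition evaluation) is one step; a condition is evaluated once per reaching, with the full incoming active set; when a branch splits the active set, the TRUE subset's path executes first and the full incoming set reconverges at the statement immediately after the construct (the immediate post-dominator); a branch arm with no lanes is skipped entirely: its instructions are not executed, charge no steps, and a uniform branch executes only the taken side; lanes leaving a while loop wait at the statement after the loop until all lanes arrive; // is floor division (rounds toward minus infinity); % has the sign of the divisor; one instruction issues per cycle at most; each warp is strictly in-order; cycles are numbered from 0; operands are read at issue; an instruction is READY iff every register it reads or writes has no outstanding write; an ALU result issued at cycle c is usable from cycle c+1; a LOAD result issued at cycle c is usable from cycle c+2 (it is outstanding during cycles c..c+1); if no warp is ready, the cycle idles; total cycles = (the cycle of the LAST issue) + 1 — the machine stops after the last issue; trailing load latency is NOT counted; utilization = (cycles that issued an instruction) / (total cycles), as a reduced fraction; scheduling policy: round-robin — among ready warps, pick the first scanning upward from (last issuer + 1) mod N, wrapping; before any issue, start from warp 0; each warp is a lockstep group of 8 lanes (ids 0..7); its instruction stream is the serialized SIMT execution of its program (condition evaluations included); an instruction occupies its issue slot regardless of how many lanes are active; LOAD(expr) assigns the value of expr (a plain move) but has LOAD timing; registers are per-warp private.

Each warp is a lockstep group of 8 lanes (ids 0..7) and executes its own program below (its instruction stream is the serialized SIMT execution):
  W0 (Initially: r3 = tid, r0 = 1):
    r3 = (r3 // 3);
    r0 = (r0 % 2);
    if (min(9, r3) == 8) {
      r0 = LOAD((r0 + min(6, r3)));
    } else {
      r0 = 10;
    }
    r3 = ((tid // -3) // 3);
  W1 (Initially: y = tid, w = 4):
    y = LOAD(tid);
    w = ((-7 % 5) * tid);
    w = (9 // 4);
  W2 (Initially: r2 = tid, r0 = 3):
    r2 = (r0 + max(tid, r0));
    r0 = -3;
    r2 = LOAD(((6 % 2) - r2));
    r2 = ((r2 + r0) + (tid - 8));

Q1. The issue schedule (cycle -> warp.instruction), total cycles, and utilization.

cycle 0: W0.I0
cycle 1: W1.I0
cycle 2: W2.I0
cycle 3: W0.I1
cycle 4: W1.I1
cycle 5: W2.I1
cycle 6: W0.I2
cycle 7: W1.I2
cycle 8: W2.I2
cycle 9: W0.I3
cycle 10: W2.I3
cycle 11: W0.I4

Answer: 12 cycles, utilization 1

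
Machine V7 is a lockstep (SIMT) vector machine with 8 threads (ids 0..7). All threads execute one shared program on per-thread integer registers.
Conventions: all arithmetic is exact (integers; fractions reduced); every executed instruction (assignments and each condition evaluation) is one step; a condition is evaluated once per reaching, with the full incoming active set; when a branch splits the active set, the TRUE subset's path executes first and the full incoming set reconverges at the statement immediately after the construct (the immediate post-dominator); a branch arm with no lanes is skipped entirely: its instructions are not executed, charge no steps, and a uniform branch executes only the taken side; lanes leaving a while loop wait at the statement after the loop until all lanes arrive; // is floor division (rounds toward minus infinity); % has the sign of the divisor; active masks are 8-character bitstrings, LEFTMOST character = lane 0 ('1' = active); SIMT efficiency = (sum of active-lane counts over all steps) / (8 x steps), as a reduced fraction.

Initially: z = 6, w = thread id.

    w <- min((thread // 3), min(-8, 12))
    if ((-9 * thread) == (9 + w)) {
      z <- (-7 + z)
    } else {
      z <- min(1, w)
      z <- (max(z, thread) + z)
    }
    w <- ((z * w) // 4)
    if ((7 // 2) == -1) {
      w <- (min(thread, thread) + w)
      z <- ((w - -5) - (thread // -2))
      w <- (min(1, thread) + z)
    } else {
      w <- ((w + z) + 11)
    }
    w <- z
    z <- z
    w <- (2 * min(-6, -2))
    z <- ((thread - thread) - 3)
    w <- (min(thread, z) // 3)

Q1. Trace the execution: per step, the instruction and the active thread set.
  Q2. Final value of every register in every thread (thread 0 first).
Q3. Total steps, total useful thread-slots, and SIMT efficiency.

step 0: w <- min((thread // 3), min(-8, 12)) 11111111
step 1: eval ((-9 * thread) == (9 + w)) 11111111
step 2: z <- min(1, w)               11111111
step 3: z <- (max(z, thread) + z)    11111111
step 4: w <- ((z * w) // 4)          11111111
step 5: eval ((7 // 2) == -1)        11111111
step 6: w <- ((w + z) + 11)          11111111
step 7: w <- z                       11111111
step 8: z <- z                       11111111
step 9: w <- (2 * min(-6, -2))       11111111
step 10: z <- ((thread - thread) - 3) 11111111
step 11: w <- (min(thread, z) // 3)   11111111

Answer: 12 steps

z: -3,-3,-3,-3,-3,-3,-3,-3
w: -1,-1,-1,-1,-1,-1,-1,-1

steps = 12; useful = 96; efficiency = 96/96 = 1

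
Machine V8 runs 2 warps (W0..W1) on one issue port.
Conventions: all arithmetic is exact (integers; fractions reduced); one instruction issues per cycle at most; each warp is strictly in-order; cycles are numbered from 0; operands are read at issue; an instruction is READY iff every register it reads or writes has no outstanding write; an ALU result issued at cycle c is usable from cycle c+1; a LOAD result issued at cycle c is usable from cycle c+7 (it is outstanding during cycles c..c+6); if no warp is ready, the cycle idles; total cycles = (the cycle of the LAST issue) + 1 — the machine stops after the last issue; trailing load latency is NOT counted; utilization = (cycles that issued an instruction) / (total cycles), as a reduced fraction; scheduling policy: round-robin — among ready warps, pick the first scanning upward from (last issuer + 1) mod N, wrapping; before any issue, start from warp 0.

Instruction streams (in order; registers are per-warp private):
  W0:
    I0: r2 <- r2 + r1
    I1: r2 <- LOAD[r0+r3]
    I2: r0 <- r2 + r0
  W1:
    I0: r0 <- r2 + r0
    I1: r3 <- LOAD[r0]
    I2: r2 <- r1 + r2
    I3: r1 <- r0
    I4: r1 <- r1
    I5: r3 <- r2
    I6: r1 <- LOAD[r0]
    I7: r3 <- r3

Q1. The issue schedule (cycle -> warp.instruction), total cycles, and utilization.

cycle 0: W0.I0
cycle 1: W1.I0
cycle 2: W0.I1
cycle 3: W1.I1
cycle 4: W1.I2
cycle 5: W1.I3
cycle 6: W1.I4
cycle 7: idle
cycle 8: idle
cycle 9: W0.I2
cycle 10: W1.I5
cycle 11: W1.I6
cycle 12: W1.I7

Answer: 13 cycles, utilization 11/13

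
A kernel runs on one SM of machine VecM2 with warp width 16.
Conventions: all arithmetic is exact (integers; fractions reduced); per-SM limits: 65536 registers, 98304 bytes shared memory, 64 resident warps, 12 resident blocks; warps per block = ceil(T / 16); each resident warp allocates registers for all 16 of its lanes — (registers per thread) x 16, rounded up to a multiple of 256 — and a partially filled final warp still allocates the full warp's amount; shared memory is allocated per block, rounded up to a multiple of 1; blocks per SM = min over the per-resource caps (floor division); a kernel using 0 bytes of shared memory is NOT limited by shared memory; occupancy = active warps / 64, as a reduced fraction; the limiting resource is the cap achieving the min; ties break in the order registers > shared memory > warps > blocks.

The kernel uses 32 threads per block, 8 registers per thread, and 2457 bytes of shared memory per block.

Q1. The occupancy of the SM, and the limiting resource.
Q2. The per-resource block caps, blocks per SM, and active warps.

Answer: occupancy 3/8, limited by blocks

registers: 128 blocks
shared memory: 40 blocks
warps: 32 blocks
blocks: 12 blocks

Answer: 12 blocks, 24 active warps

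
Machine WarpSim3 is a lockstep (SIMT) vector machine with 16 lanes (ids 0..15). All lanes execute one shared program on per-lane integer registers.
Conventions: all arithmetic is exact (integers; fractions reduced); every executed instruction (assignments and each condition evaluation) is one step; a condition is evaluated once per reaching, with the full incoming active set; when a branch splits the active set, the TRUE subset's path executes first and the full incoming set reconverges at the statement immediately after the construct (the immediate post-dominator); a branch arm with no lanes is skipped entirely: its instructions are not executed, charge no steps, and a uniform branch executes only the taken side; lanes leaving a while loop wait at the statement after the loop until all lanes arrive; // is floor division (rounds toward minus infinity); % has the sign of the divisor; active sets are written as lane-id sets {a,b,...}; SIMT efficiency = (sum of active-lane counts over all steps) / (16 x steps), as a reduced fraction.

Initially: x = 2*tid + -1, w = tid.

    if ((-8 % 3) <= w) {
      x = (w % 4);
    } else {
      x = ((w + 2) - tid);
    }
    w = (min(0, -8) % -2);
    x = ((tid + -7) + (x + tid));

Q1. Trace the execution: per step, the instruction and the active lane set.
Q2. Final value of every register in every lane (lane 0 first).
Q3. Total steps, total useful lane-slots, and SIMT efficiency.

step 0: eval ((-8 % 3) <= w)         {0,1,2,3,4,5,6,7,8,9,10,11,12,13,14,15}
step 1: x <- (w % 4)                 {1,2,3,4,5,6,7,8,9,10,11,12,13,14,15}
step 2: x <- ((w + 2) - tid)         {0}
step 3: w <- (min(0, -8) % -2)       {0,1,2,3,4,5,6,7,8,9,10,11,12,13,14,15}
step 4: x <- ((tid + -7) + (x + tid)) {0,1,2,3,4,5,6,7,8,9,10,11,12,13,14,15}

Answer: 5 steps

x: -5,-4,-1,2,1,4,7,10,9,12,15,18,17,20,23,26
w: 0,0,0,0,0,0,0,0,0,0,0,0,0,0,0,0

steps = 5; useful = 64; efficiency = 64/80 = 4/5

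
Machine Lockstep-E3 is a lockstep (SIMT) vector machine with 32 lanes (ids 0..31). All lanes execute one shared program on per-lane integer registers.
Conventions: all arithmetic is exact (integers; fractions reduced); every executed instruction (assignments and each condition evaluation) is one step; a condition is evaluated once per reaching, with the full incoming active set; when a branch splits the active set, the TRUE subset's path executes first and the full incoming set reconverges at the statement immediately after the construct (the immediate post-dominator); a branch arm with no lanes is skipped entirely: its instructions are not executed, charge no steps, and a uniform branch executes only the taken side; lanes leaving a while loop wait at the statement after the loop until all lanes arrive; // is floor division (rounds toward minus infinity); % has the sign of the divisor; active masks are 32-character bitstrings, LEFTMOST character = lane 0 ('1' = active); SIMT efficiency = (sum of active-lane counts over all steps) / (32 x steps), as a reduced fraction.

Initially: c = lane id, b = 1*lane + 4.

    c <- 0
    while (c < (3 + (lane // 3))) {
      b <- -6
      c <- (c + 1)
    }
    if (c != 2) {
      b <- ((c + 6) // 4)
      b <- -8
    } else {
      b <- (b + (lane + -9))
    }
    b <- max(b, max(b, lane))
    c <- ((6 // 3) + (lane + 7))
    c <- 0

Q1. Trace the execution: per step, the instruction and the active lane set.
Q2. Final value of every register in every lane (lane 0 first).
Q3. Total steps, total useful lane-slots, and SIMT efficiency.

step 0: c <- 0                       11111111111111111111111111111111
step 1: eval (c < (3 + (lane // 3))) 11111111111111111111111111111111
step 2: b <- -6                      11111111111111111111111111111111
step 3: c <- (c + 1)                 11111111111111111111111111111111
step 4: eval (c < (3 + (lane // 3))) 11111111111111111111111111111111
step 5: b <- -6                      11111111111111111111111111111111
step 6: c <- (c + 1)                 11111111111111111111111111111111
step 7: eval (c < (3 + (lane // 3))) 11111111111111111111111111111111
step 8: b <- -6                      11111111111111111111111111111111
step 9: c <- (c + 1)                 11111111111111111111111111111111
step 10: eval (c < (3 + (lane // 3))) 11111111111111111111111111111111
step 11: b <- -6                      00011111111111111111111111111111
step 12: c <- (c + 1)                 00011111111111111111111111111111
step 13: eval (c < (3 + (lane // 3))) 00011111111111111111111111111111
step 14: b <- -6                      00000011111111111111111111111111
step 15: c <- (c + 1)                 00000011111111111111111111111111
step 16: eval (c < (3 + (lane // 3))) 00000011111111111111111111111111
step 17: b <- -6                      00000000011111111111111111111111
step 18: c <- (c + 1)                 00000000011111111111111111111111
step 19: eval (c < (3 + (lane // 3))) 00000000011111111111111111111111
step 20: b <- -6                      00000000000011111111111111111111
step 21: c <- (c + 1)                 00000000000011111111111111111111
step 22: eval (c < (3 + (lane // 3))) 00000000000011111111111111111111
step 23: b <- -6                      00000000000000011111111111111111
step 24: c <- (c + 1)                 00000000000000011111111111111111
step 25: eval (c < (3 + (lane // 3))) 00000000000000011111111111111111
step 26: b <- -6                      00000000000000000011111111111111
step 27: c <- (c + 1)                 00000000000000000011111111111111
step 28: eval (c < (3 + (lane // 3))) 00000000000000000011111111111111
step 29: b <- -6                      00000000000000000000011111111111
step 30: c <- (c + 1)                 00000000000000000000011111111111
step 31: eval (c < (3 + (lane // 3))) 00000000000000000000011111111111
step 32: b <- -6                      00000000000000000000000011111111
step 33: c <- (c + 1)                 00000000000000000000000011111111
step 34: eval (c < (3 + (lane // 3))) 00000000000000000000000011111111
step 35: b <- -6                      00000000000000000000000000011111
step 36: c <- (c + 1)                 00000000000000000000000000011111
step 37: eval (c < (3 + (lane // 3))) 00000000000000000000000000011111
step 38: b <- -6                      00000000000000000000000000000011
step 39: c <- (c + 1)                 00000000000000000000000000000011
step 40: eval (c < (3 + (lane // 3))) 00000000000000000000000000000011
step 41: eval (c != 2)                11111111111111111111111111111111
step 42: b <- ((c + 6) // 4)          11111111111111111111111111111111
step 43: b <- -8                      11111111111111111111111111111111
step 44: b <- max(b, max(b, lane))    11111111111111111111111111111111
step 45: c <- ((6 // 3) + (lane + 7)) 11111111111111111111111111111111
step 46: c <- 0                       11111111111111111111111111111111

Answer: 47 steps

c: 0,0,0,0,0,0,0,0,0,0,0,0,0,0,0,0,0,0,0,0,0,0,0,0,0,0,0,0,0,0,0,0
b: 0,1,2,3,4,5,6,7,8,9,10,11,12,13,14,15,16,17,18,19,20,21,22,23,24,25,26,27,28,29,30,31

steps = 47; useful = 1009; efficiency = 1009/1504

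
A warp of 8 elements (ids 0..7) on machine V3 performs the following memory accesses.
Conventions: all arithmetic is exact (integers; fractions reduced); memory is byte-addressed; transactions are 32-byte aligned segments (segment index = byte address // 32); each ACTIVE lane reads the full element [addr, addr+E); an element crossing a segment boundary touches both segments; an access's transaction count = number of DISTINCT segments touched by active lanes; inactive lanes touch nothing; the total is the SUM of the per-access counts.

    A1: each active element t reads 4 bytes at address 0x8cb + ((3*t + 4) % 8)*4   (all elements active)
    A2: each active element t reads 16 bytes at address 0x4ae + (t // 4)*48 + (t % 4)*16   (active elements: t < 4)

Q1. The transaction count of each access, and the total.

A1: 2 transactions
A2: 3 transactions

Answer: 2,3; total 5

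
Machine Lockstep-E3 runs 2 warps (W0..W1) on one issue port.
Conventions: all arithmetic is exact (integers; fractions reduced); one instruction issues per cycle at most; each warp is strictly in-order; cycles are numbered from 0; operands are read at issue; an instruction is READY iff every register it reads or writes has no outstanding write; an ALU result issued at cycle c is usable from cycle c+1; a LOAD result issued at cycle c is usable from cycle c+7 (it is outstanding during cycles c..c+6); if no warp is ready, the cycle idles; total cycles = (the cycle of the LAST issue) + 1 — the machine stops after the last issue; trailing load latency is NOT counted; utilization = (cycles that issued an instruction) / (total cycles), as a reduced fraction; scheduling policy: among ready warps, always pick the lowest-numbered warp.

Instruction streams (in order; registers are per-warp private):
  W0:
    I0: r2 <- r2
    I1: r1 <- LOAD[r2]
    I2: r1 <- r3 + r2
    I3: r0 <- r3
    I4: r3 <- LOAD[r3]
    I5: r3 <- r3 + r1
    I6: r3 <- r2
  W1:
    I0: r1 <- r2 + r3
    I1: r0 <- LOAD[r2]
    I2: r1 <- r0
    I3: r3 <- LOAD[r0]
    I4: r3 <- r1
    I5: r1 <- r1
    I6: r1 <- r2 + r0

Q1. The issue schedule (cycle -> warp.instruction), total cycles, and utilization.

cycle 0: W0.I0
cycle 1: W0.I1
cycle 2: W1.I0
cycle 3: W1.I1
cycle 4: idle
cycle 5: idle
cycle 6: idle
cycle 7: idle
cycle 8: W0.I2
cycle 9: W0.I3
cycle 10: W0.I4
cycle 11: W1.I2
cycle 12: W1.I3
cycle 13: idle
cycle 14: idle
cycle 15: idle
cycle 16: idle
cycle 17: W0.I5
cycle 18: W0.I6
cycle 19: W1.I4
cycle 20: W1.I5
cycle 21: W1.I6

Answer: 22 cycles, utilization 7/11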